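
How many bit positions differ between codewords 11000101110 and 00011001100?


Count differing positions: ^ ^ . ^ ^ ^ . . . ^ . = 6 differences

6


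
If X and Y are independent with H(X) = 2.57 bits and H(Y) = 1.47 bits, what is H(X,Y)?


For independent variables, H(X,Y) = H(X) + H(Y) = 2.57 + 1.47 = 4.04

4.04 bits


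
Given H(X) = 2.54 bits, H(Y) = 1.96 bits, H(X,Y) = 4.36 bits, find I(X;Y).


I(X;Y) = H(X) + H(Y) - H(X,Y) = 2.54 + 1.96 - 4.36 = 0.14

0.14 bits


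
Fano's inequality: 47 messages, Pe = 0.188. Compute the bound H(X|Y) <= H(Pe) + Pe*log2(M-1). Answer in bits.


H(Pe) = -Pe*log2(Pe) - (1-Pe)*log2(1-Pe) = -0.188*log2(0.188) - 0.812*log2(0.812) = 0.453305 + 0.243964 = 0.6973. Pe*log2(M-1) = 0.188*log2(46) = 1.038430. Bound = H(Pe) + Pe*log2(M-1) = 0.453305 + 0.243964 + 1.038430 = 1.7357

1.7357 bits


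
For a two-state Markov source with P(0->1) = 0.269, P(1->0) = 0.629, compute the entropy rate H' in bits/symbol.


Stationary distribution: pi_0 = p10/(p01+p10) = 0.7004, pi_1 = 0.2996. Entropy rate H' = pi_0*H(p01) + pi_1*H(p10) = 0.7004*0.84 + 0.2996*0.9514 = 0.8734

0.8734 bits/symbol


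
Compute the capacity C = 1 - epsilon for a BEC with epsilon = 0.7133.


C = 1 - epsilon = 1 - 0.7133 = 0.2867

0.2867 bits


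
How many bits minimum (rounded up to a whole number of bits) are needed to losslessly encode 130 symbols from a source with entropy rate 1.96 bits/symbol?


Minimum bits >= n * H = 130 * 1.96 = 254.8, rounded up to a whole number of bits = 255

255 bits


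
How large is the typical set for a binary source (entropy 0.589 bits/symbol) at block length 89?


log2|A_typical| = nH = 89 * 0.589 = 52.421, so |A_typical| ~ 2^52.421 = 6.030e+15

6.030e+15


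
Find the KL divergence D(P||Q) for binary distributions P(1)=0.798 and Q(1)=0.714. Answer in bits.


KL = p*log2(p/q) + (1-p)*log2((1-p)/(1-q)) = 0.798*log2(0.798/0.714) + 0.202*log2(0.202/0.286) = 0.0267

0.0267 bits


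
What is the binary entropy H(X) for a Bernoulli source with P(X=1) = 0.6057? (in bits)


H = -p*log2(p) - (1-p)*log2(1-p). -0.6057*log2(0.6057) = 0.438118; -0.3943*log2(0.3943) = 0.529401. H = 0.438118 + 0.529401 = 0.9675

0.9675 bits


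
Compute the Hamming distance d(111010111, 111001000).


Count differing positions: . . . . ^ ^ ^ ^ ^ = 5 differences

5


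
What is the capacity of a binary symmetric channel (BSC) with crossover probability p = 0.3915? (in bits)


H(p) = -p*log2(p) - (1-p)*log2(1-p) = -0.3915*log2(0.3915) - 0.6085*log2(0.6085) = 0.529667 + 0.436094 = 0.9658. C = 1 - H(p) = 1 - 0.9658 = 0.0342

0.0342 bits


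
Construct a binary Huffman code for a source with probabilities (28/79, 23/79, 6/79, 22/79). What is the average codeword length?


Huffman construction (repeatedly merge the two least-probable nodes; each merge adds 1 bit to every symbol beneath it): 6/79 + 22/79 = 28/79; 23/79 + 28/79 = 51/79; 28/79 + 51/79 = 1. Resulting codeword lengths (in the order the probabilities were given): (2, 2, 2, 2). L_avg = sum(p_i * l_i) = 28/79*2 + 23/79*2 + 6/79*2 + 22/79*2 = 2

2.0 bits


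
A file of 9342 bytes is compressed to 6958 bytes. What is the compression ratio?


Ratio = original / compressed = 9342 / 6958 = 1.3426

1.3426


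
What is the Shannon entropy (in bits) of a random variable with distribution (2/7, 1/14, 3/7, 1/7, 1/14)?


H = -sum(p_i * log2(p_i)). Terms: -(2/7)*log2(2/7) = 0.516387; -(1/14)*log2(1/14) = 0.271954; -(3/7)*log2(3/7) = 0.523882; -(1/7)*log2(1/7) = 0.401051; -(1/14)*log2(1/14) = 0.271954. H = 0.516387 + 0.271954 + 0.523882 + 0.401051 + 0.271954 = 1.9852

1.9852 bits


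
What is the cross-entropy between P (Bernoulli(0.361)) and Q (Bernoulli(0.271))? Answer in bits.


H(P,Q) = -p*log2(q) - (1-p)*log2(1-q). -0.361*log2(0.271) = 0.679992; -0.639*log2(0.729) = 0.291390. H(P,Q) = 0.679992 + 0.291390 = 0.9714

0.9714 bits


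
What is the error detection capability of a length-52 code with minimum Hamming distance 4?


Detection capability = d_min - 1 = 4 - 1 = 3

3 errors


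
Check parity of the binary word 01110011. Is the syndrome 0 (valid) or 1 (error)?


Syndrome = XOR of all bits = 0 XOR 1 XOR 1 XOR 1 XOR 0 XOR 0 XOR 1 XOR 1 = 1

1


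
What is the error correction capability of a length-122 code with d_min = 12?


Correction capability = floor((d-1)/2) = floor((12-1)/2) = 5

5 errors


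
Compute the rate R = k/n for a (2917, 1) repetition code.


Rate = k/n = 1/2917

1/2917


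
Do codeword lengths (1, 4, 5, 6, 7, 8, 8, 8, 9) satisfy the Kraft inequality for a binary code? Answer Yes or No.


Kraft sum = sum(2^(-l_i)) = 0.6309, need <= 1. Result: satisfied (a binary prefix-free code with these lengths exists)

Yes


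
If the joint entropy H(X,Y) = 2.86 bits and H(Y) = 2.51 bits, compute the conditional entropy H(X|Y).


H(X|Y) = H(X,Y) - H(Y) = 2.86 - 2.51 = 0.35

0.35 bits


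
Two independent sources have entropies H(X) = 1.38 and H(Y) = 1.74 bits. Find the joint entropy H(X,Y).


For independent variables, H(X,Y) = H(X) + H(Y) = 1.38 + 1.74 = 3.12

3.12 bits


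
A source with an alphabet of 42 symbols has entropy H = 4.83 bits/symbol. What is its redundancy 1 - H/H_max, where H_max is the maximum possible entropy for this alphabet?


H_max = log2(K) = log2(42) = 5.3923 bits/symbol. Redundancy = 1 - H/H_max = 1 - 4.83/5.3923 = 1 - 0.8957 = 0.1043

0.1043


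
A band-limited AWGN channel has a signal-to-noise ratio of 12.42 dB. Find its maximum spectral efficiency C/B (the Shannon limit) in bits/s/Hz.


SNR_linear = 10^(12.42/10) = 17.4582; C/B = log2(1 + SNR_linear) = log2(1 + 17.4582) = 4.2062

4.2062 bits/s/Hz


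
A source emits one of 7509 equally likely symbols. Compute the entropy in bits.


H = log2(n) = log2(7509) = 12.8744

12.8744 bits


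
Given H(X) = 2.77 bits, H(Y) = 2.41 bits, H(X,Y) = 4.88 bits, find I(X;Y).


I(X;Y) = H(X) + H(Y) - H(X,Y) = 2.77 + 2.41 - 4.88 = 0.3

0.3 bits


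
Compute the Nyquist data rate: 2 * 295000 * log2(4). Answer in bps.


Rate = 2 * B * log2(M) = 2 * 295000 * 2.0 = 1180000.0

1180000.0 bps


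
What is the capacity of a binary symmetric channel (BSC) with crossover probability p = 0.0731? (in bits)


H(p) = -p*log2(p) - (1-p)*log2(1-p) = -0.0731*log2(0.0731) - 0.9269*log2(0.9269) = 0.275878 + 0.101509 = 0.3774. C = 1 - H(p) = 1 - 0.3774 = 0.6226

0.6226 bits


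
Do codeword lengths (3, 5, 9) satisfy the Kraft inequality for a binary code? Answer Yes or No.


Kraft sum = sum(2^(-l_i)) = 0.1582, need <= 1. Result: satisfied (a binary prefix-free code with these lengths exists)

Yes


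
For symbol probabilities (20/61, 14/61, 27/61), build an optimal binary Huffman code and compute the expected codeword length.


Huffman construction (repeatedly merge the two least-probable nodes; each merge adds 1 bit to every symbol beneath it): 14/61 + 20/61 = 34/61; 27/61 + 34/61 = 1. Resulting codeword lengths (in the order the probabilities were given): (2, 2, 1). L_avg = sum(p_i * l_i) = 20/61*2 + 14/61*2 + 27/61*1 = 95/61 = 1.5574

1.5574 bits


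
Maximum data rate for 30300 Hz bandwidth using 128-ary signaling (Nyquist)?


Rate = 2 * B * log2(M) = 2 * 30300 * 7.0 = 424200.0

424200.0 bps


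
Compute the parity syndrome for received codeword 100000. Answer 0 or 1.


Syndrome = XOR of all bits = 1 XOR 0 XOR 0 XOR 0 XOR 0 XOR 0 = 1

1


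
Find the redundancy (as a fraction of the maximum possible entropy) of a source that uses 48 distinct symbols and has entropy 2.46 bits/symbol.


H_max = log2(K) = log2(48) = 5.585 bits/symbol. Redundancy = 1 - H/H_max = 1 - 2.46/5.585 = 1 - 0.4405 = 0.5595

0.5595


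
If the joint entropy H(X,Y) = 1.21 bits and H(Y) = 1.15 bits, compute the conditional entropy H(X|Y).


H(X|Y) = H(X,Y) - H(Y) = 1.21 - 1.15 = 0.06

0.06 bits


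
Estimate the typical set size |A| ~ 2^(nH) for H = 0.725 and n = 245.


log2|A_typical| = nH = 245 * 0.725 = 177.625, so |A_typical| ~ 2^177.625 = 2.954e+53

2.954e+53


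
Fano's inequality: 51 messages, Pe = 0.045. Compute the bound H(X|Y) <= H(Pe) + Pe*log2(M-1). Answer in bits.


H(Pe) = -Pe*log2(Pe) - (1-Pe)*log2(1-Pe) = -0.045*log2(0.045) - 0.955*log2(0.955) = 0.201327 + 0.063438 = 0.2648. Pe*log2(M-1) = 0.045*log2(50) = 0.253974. Bound = H(Pe) + Pe*log2(M-1) = 0.201327 + 0.063438 + 0.253974 = 0.5187

0.5187 bits


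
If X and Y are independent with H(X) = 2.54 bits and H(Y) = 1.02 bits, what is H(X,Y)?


For independent variables, H(X,Y) = H(X) + H(Y) = 2.54 + 1.02 = 3.56

3.56 bits


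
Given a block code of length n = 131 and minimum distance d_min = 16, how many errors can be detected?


Detection capability = d_min - 1 = 16 - 1 = 15

15 errors


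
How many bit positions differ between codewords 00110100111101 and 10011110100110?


Count differing positions: ^ . ^ . ^ . ^ . . ^ ^ . ^ ^ = 8 differences

8


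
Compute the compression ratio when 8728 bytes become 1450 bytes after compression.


Ratio = original / compressed = 8728 / 1450 = 6.0193

6.0193


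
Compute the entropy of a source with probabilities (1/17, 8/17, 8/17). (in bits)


H = -sum(p_i * log2(p_i)). Terms: -(1/17)*log2(1/17) = 0.240439; -(8/17)*log2(8/17) = 0.511747; -(8/17)*log2(8/17) = 0.511747. H = 0.240439 + 0.511747 + 0.511747 = 1.2639

1.2639 bits


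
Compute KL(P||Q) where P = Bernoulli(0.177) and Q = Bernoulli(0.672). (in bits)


KL = p*log2(p/q) + (1-p)*log2((1-p)/(1-q)) = 0.177*log2(0.177/0.672) + 0.823*log2(0.823/0.328) = 0.7516

0.7516 bits


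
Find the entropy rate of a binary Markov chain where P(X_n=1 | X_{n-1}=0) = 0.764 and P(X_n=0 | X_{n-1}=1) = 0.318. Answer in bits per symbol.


Stationary distribution: pi_0 = p10/(p01+p10) = 0.2939, pi_1 = 0.7061. Entropy rate H' = pi_0*H(p01) + pi_1*H(p10) = 0.2939*0.7883 + 0.7061*0.9022 = 0.8687

0.8687 bits/symbol


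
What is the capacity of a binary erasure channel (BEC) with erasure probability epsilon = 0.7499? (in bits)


C = 1 - epsilon = 1 - 0.7499 = 0.2501

0.2501 bits


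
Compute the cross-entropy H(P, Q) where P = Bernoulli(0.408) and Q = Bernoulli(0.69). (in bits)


H(P,Q) = -p*log2(q) - (1-p)*log2(1-q). -0.408*log2(0.69) = 0.218415; -0.592*log2(0.31) = 1.000279. H(P,Q) = 0.218415 + 1.000279 = 1.2187

1.2187 bits


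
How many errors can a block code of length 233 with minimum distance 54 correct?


Correction capability = floor((d-1)/2) = floor((54-1)/2) = 26

26 errors


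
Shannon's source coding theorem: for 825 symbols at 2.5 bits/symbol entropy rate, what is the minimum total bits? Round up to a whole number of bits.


Minimum bits >= n * H = 825 * 2.5 = 2062.5, rounded up to a whole number of bits = 2063

2063 bits


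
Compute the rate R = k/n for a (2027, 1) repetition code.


Rate = k/n = 1/2027

1/2027


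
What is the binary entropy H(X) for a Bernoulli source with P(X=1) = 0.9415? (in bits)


H = -p*log2(p) - (1-p)*log2(1-p). -0.9415*log2(0.9415) = 0.081879; -0.0585*log2(0.0585) = 0.239582. H = 0.081879 + 0.239582 = 0.3215

0.3215 bits


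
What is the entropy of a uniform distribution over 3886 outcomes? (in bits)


H = log2(n) = log2(3886) = 11.9241

11.9241 bits


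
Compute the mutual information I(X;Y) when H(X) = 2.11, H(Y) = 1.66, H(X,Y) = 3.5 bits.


I(X;Y) = H(X) + H(Y) - H(X,Y) = 2.11 + 1.66 - 3.5 = 0.27

0.27 bits


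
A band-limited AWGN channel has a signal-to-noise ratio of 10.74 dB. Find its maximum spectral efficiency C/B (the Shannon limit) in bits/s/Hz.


SNR_linear = 10^(10.74/10) = 11.8577; C/B = log2(1 + SNR_linear) = log2(1 + 11.8577) = 3.6846

3.6846 bits/s/Hz


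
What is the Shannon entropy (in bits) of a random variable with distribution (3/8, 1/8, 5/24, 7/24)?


H = -sum(p_i * log2(p_i)). Terms: -(3/8)*log2(3/8) = 0.530639; -(1/8)*log2(1/8) = 0.375000; -(5/24)*log2(5/24) = 0.471466; -(7/24)*log2(7/24) = 0.518469. H = 0.530639 + 0.375000 + 0.471466 + 0.518469 = 1.8956

1.8956 bits


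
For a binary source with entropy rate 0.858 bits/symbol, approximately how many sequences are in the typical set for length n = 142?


log2|A_typical| = nH = 142 * 0.858 = 121.836, so |A_typical| ~ 2^121.836 = 4.746e+36

4.746e+36


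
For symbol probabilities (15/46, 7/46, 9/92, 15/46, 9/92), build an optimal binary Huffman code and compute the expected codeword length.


Huffman construction (repeatedly merge the two least-probable nodes; each merge adds 1 bit to every symbol beneath it): 9/92 + 9/92 = 9/46; 7/46 + 9/46 = 8/23; 15/46 + 15/46 = 15/23; 8/23 + 15/23 = 1. Resulting codeword lengths (in the order the probabilities were given): (2, 2, 3, 2, 3). L_avg = sum(p_i * l_i) = 15/46*2 + 7/46*2 + 9/92*3 + 15/46*2 + 9/92*3 = 101/46 = 2.1957

2.1957 bits


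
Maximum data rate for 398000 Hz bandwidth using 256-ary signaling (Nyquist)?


Rate = 2 * B * log2(M) = 2 * 398000 * 8.0 = 6368000.0

6368000.0 bps


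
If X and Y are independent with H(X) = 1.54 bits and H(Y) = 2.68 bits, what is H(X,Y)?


For independent variables, H(X,Y) = H(X) + H(Y) = 1.54 + 2.68 = 4.22

4.22 bits


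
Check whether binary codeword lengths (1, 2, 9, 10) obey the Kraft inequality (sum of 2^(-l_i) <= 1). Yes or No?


Kraft sum = sum(2^(-l_i)) = 0.7529, need <= 1. Result: satisfied (a binary prefix-free code with these lengths exists)

Yes


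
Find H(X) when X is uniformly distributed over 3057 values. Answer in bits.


H = log2(n) = log2(3057) = 11.5779

11.5779 bits


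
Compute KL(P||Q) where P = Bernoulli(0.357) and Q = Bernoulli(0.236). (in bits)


KL = p*log2(p/q) + (1-p)*log2((1-p)/(1-q)) = 0.357*log2(0.357/0.236) + 0.643*log2(0.643/0.764) = 0.0532

0.0532 bits


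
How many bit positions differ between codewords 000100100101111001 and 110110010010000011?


Count differing positions: ^ ^ . . ^ . ^ ^ . ^ ^ ^ ^ ^ ^ . ^ . = 12 differences

12


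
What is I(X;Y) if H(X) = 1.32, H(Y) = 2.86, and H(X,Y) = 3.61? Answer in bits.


I(X;Y) = H(X) + H(Y) - H(X,Y) = 1.32 + 2.86 - 3.61 = 0.57

0.57 bits


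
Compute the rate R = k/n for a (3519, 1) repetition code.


Rate = k/n = 1/3519

1/3519


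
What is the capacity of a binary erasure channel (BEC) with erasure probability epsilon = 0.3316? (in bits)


C = 1 - epsilon = 1 - 0.3316 = 0.6684

0.6684 bits


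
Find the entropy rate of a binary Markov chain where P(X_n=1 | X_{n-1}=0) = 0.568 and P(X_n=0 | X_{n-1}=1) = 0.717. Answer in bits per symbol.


Stationary distribution: pi_0 = p10/(p01+p10) = 0.558, pi_1 = 0.442. Entropy rate H' = pi_0*H(p01) + pi_1*H(p10) = 0.558*0.9866 + 0.442*0.8595 = 0.9304

0.9304 bits/symbol


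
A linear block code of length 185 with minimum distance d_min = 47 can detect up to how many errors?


Detection capability = d_min - 1 = 47 - 1 = 46

46 errors


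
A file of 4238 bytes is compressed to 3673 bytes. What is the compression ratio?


Ratio = original / compressed = 4238 / 3673 = 1.1538

1.1538


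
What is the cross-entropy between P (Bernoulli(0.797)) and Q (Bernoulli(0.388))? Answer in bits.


H(P,Q) = -p*log2(q) - (1-p)*log2(1-q). -0.797*log2(0.388) = 1.088600; -0.203*log2(0.612) = 0.143804. H(P,Q) = 1.088600 + 0.143804 = 1.2324

1.2324 bits


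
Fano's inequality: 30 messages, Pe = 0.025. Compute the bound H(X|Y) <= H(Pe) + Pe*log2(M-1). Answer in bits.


H(Pe) = -Pe*log2(Pe) - (1-Pe)*log2(1-Pe) = -0.025*log2(0.025) - 0.975*log2(0.975) = 0.133048 + 0.035613 = 0.1687. Pe*log2(M-1) = 0.025*log2(29) = 0.121450. Bound = H(Pe) + Pe*log2(M-1) = 0.133048 + 0.035613 + 0.121450 = 0.2901

0.2901 bits


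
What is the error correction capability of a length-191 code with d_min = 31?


Correction capability = floor((d-1)/2) = floor((31-1)/2) = 15

15 errors


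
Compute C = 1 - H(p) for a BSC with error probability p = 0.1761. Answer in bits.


H(p) = -p*log2(p) - (1-p)*log2(1-p) = -0.1761*log2(0.1761) - 0.8239*log2(0.8239) = 0.441224 + 0.230246 = 0.6715. C = 1 - H(p) = 1 - 0.6715 = 0.3285

0.3285 bits


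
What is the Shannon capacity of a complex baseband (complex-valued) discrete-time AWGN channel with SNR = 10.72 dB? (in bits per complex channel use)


SNR_linear = 10^(10.72/10) = 11.8032; C = log2(1 + SNR_linear) = log2(1 + 11.8032) = 3.6784

3.6784 bits/channel use


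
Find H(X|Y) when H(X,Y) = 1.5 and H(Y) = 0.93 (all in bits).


H(X|Y) = H(X,Y) - H(Y) = 1.5 - 0.93 = 0.57

0.57 bits


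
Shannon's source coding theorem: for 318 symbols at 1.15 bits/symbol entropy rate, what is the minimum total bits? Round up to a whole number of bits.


Minimum bits >= n * H = 318 * 1.15 = 365.7, rounded up to a whole number of bits = 366

366 bits


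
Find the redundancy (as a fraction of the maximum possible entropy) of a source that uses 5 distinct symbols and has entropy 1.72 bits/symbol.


H_max = log2(K) = log2(5) = 2.3219 bits/symbol. Redundancy = 1 - H/H_max = 1 - 1.72/2.3219 = 1 - 0.7408 = 0.2592

0.2592


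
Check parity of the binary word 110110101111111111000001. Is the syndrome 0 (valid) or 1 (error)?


Syndrome = XOR of all bits = 1 XOR 1 XOR 0 XOR 1 XOR 1 XOR 0 XOR 1 XOR 0 XOR 1 XOR 1 XOR 1 XOR 1 XOR 1 XOR 1 XOR 1 XOR 1 XOR 1 XOR 1 XOR 0 XOR 0 XOR 0 XOR 0 XOR 0 XOR 1 = 0

0


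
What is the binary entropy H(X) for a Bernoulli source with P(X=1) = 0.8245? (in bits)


H = -p*log2(p) - (1-p)*log2(1-p). -0.8245*log2(0.8245) = 0.229548; -0.1755*log2(0.1755) = 0.440585. H = 0.229548 + 0.440585 = 0.6701

0.6701 bits


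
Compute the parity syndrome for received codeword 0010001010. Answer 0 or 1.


Syndrome = XOR of all bits = 0 XOR 0 XOR 1 XOR 0 XOR 0 XOR 0 XOR 1 XOR 0 XOR 1 XOR 0 = 1

1


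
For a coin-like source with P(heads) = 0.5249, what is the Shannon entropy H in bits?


H = -p*log2(p) - (1-p)*log2(1-p). -0.5249*log2(0.5249) = 0.488097; -0.4751*log2(0.4751) = 0.510113. H = 0.488097 + 0.510113 = 0.9982

0.9982 bits


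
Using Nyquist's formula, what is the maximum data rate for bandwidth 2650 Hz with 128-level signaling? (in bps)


Rate = 2 * B * log2(M) = 2 * 2650 * 7.0 = 37100.0

37100.0 bps


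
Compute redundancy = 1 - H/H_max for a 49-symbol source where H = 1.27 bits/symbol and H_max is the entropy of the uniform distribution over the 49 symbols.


H_max = log2(K) = log2(49) = 5.6147 bits/symbol. Redundancy = 1 - H/H_max = 1 - 1.27/5.6147 = 1 - 0.2262 = 0.7738

0.7738


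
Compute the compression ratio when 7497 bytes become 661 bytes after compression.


Ratio = original / compressed = 7497 / 661 = 11.3419

11.3419


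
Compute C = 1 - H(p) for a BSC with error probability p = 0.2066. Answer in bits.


H(p) = -p*log2(p) - (1-p)*log2(1-p) = -0.2066*log2(0.2066) - 0.7934*log2(0.7934) = 0.470033 + 0.264900 = 0.7349. C = 1 - H(p) = 1 - 0.7349 = 0.2651

0.2651 bits


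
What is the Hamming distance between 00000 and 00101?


Count differing positions: . . ^ . ^ = 2 differences

2


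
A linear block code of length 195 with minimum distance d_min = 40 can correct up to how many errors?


Correction capability = floor((d-1)/2) = floor((40-1)/2) = 19

19 errors


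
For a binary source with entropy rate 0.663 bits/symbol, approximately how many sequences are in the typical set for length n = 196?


log2|A_typical| = nH = 196 * 0.663 = 129.948, so |A_typical| ~ 2^129.948 = 1.313e+39

1.313e+39


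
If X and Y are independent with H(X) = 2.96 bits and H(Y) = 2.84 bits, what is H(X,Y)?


For independent variables, H(X,Y) = H(X) + H(Y) = 2.96 + 2.84 = 5.8

5.8 bits


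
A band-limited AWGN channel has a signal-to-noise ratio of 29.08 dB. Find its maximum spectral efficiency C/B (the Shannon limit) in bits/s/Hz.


SNR_linear = 10^(29.08/10) = 809.0959; C/B = log2(1 + SNR_linear) = log2(1 + 809.0959) = 9.6619

9.6619 bits/s/Hz


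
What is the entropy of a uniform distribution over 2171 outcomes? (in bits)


H = log2(n) = log2(2171) = 11.0841

11.0841 bits


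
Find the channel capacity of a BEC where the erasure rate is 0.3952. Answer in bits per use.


C = 1 - epsilon = 1 - 0.3952 = 0.6048

0.6048 bits


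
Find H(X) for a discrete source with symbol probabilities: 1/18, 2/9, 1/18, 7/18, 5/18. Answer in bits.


H = -sum(p_i * log2(p_i)). Terms: -(1/18)*log2(1/18) = 0.231663; -(2/9)*log2(2/9) = 0.482206; -(1/18)*log2(1/18) = 0.231663; -(7/18)*log2(7/18) = 0.529888; -(5/18)*log2(5/18) = 0.513332. H = 0.231663 + 0.482206 + 0.231663 + 0.529888 + 0.513332 = 1.9888

1.9888 bits


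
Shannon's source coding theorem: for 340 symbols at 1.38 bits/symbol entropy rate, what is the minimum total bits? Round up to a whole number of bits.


Minimum bits >= n * H = 340 * 1.38 = 469.2, rounded up to a whole number of bits = 470

470 bits


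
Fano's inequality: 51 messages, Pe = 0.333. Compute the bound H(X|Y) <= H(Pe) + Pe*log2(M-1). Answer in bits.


H(Pe) = -Pe*log2(Pe) - (1-Pe)*log2(1-Pe) = -0.333*log2(0.333) - 0.667*log2(0.667) = 0.528273 + 0.389689 = 0.918. Pe*log2(M-1) = 0.333*log2(50) = 1.879404. Bound = H(Pe) + Pe*log2(M-1) = 0.528273 + 0.389689 + 1.879404 = 2.7974

2.7974 bits


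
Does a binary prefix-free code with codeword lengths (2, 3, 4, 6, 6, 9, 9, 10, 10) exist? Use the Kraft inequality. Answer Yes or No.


Kraft sum = sum(2^(-l_i)) = 0.4746, need <= 1. Result: satisfied (a binary prefix-free code with these lengths exists)

Yes


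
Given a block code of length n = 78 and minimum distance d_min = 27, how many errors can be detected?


Detection capability = d_min - 1 = 27 - 1 = 26

26 errors


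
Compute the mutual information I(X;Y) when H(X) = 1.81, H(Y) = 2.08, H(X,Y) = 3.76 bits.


I(X;Y) = H(X) + H(Y) - H(X,Y) = 1.81 + 2.08 - 3.76 = 0.13

0.13 bits


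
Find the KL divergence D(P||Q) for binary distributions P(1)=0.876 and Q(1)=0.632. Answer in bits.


KL = p*log2(p/q) + (1-p)*log2((1-p)/(1-q)) = 0.876*log2(0.876/0.632) + 0.124*log2(0.124/0.368) = 0.218

0.218 bits


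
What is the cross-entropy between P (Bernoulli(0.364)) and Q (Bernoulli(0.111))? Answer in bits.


H(P,Q) = -p*log2(q) - (1-p)*log2(1-q). -0.364*log2(0.111) = 1.154378; -0.636*log2(0.889) = 0.107958. H(P,Q) = 1.154378 + 0.107958 = 1.2623

1.2623 bits


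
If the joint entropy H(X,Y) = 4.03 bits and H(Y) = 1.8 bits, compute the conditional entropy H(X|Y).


H(X|Y) = H(X,Y) - H(Y) = 4.03 - 1.8 = 2.23

2.23 bits


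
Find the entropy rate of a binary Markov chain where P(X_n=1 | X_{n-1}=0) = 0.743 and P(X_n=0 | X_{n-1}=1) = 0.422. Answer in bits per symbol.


Stationary distribution: pi_0 = p10/(p01+p10) = 0.3622, pi_1 = 0.6378. Entropy rate H' = pi_0*H(p01) + pi_1*H(p10) = 0.3622*0.8222 + 0.6378*0.9824 = 0.9243

0.9243 bits/symbol


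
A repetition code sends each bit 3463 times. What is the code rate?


Rate = k/n = 1/3463

1/3463


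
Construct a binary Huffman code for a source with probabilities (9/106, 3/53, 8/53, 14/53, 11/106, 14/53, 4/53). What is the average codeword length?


Huffman construction (repeatedly merge the two least-probable nodes; each merge adds 1 bit to every symbol beneath it): 3/53 + 4/53 = 7/53; 9/106 + 11/106 = 10/53; 7/53 + 8/53 = 15/53; 10/53 + 14/53 = 24/53; 14/53 + 15/53 = 29/53; 24/53 + 29/53 = 1. Resulting codeword lengths (in the order the probabilities were given): (3, 4, 3, 2, 3, 2, 4). L_avg = sum(p_i * l_i) = 9/106*3 + 3/53*4 + 8/53*3 + 14/53*2 + 11/106*3 + 14/53*2 + 4/53*4 = 138/53 = 2.6038

2.6038 bits


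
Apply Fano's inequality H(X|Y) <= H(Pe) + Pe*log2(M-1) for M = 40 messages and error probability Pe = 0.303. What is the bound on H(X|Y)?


H(Pe) = -Pe*log2(Pe) - (1-Pe)*log2(1-Pe) = -0.303*log2(0.303) - 0.697*log2(0.697) = 0.521951 + 0.362976 = 0.8849. Pe*log2(M-1) = 0.303*log2(39) = 1.601477. Bound = H(Pe) + Pe*log2(M-1) = 0.521951 + 0.362976 + 1.601477 = 2.4864

2.4864 bits


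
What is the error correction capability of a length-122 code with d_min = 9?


Correction capability = floor((d-1)/2) = floor((9-1)/2) = 4

4 errors


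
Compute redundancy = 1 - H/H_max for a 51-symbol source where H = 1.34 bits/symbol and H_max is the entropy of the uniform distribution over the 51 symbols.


H_max = log2(K) = log2(51) = 5.6724 bits/symbol. Redundancy = 1 - H/H_max = 1 - 1.34/5.6724 = 1 - 0.2362 = 0.7638

0.7638


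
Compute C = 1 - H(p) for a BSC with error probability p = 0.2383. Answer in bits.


H(p) = -p*log2(p) - (1-p)*log2(1-p) = -0.2383*log2(0.2383) - 0.7617*log2(0.7617) = 0.493078 + 0.299124 = 0.7922. C = 1 - H(p) = 1 - 0.7922 = 0.2078

0.2078 bits


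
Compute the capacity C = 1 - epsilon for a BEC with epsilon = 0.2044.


C = 1 - epsilon = 1 - 0.2044 = 0.7956

0.7956 bits


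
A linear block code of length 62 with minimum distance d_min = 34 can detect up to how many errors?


Detection capability = d_min - 1 = 34 - 1 = 33

33 errors


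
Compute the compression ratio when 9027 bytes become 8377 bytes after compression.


Ratio = original / compressed = 9027 / 8377 = 1.0776

1.0776


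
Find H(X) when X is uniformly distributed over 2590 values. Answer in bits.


H = log2(n) = log2(2590) = 11.3387

11.3387 bits


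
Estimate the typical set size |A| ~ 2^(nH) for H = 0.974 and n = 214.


log2|A_typical| = nH = 214 * 0.974 = 208.436, so |A_typical| ~ 2^208.436 = 5.565e+62

5.565e+62


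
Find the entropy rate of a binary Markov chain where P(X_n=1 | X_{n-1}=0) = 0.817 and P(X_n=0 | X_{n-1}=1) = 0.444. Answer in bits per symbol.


Stationary distribution: pi_0 = p10/(p01+p10) = 0.3521, pi_1 = 0.6479. Entropy rate H' = pi_0*H(p01) + pi_1*H(p10) = 0.3521*0.6866 + 0.6479*0.9909 = 0.8838

0.8838 bits/symbol


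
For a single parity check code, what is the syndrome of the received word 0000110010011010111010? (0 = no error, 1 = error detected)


Syndrome = XOR of all bits = 0 XOR 0 XOR 0 XOR 0 XOR 1 XOR 1 XOR 0 XOR 0 XOR 1 XOR 0 XOR 0 XOR 1 XOR 1 XOR 0 XOR 1 XOR 0 XOR 1 XOR 1 XOR 1 XOR 0 XOR 1 XOR 0 = 0

0


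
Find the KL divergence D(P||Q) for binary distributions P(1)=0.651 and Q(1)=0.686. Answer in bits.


KL = p*log2(p/q) + (1-p)*log2((1-p)/(1-q)) = 0.651*log2(0.651/0.686) + 0.349*log2(0.349/0.314) = 0.004

0.004 bits


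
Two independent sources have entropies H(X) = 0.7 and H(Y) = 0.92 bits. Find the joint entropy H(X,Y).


For independent variables, H(X,Y) = H(X) + H(Y) = 0.7 + 0.92 = 1.62

1.62 bits


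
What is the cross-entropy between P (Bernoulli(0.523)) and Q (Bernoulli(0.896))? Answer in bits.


H(P,Q) = -p*log2(q) - (1-p)*log2(1-q). -0.523*log2(0.896) = 0.082859; -0.477*log2(0.104) = 1.557569. H(P,Q) = 0.082859 + 1.557569 = 1.6404

1.6404 bits


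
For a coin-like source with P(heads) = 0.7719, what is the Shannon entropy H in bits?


H = -p*log2(p) - (1-p)*log2(1-p). -0.7719*log2(0.7719) = 0.288316; -0.2281*log2(0.2281) = 0.486369. H = 0.288316 + 0.486369 = 0.7747

0.7747 bits


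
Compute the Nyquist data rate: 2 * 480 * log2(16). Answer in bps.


Rate = 2 * B * log2(M) = 2 * 480 * 4.0 = 3840.0

3840.0 bps


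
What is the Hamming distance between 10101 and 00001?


Count differing positions: ^ . ^ . . = 2 differences

2


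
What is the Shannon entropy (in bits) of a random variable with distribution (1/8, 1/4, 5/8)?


H = -sum(p_i * log2(p_i)). Terms: -(1/8)*log2(1/8) = 0.375000; -(1/4)*log2(1/4) = 0.500000; -(5/8)*log2(5/8) = 0.423795. H = 0.375000 + 0.500000 + 0.423795 = 1.2988

1.2988 bits


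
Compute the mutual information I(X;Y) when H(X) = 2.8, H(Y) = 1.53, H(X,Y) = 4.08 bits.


I(X;Y) = H(X) + H(Y) - H(X,Y) = 2.8 + 1.53 - 4.08 = 0.25

0.25 bits


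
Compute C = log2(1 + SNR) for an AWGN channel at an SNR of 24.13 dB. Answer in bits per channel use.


SNR_linear = 10^(24.13/10) = 258.8213; C = log2(1 + SNR_linear) = log2(1 + 258.8213) = 8.0214

8.0214 bits/channel use


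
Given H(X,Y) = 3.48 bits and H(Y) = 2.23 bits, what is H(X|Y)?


H(X|Y) = H(X,Y) - H(Y) = 3.48 - 2.23 = 1.25

1.25 bits


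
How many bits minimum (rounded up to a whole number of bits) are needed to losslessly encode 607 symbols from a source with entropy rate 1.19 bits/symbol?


Minimum bits >= n * H = 607 * 1.19 = 722.33, rounded up to a whole number of bits = 723

723 bits


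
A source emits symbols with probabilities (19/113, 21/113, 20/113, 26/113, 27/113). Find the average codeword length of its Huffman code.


Huffman construction (repeatedly merge the two least-probable nodes; each merge adds 1 bit to every symbol beneath it): 19/113 + 20/113 = 39/113; 21/113 + 26/113 = 47/113; 27/113 + 39/113 = 66/113; 47/113 + 66/113 = 1. Resulting codeword lengths (in the order the probabilities were given): (3, 2, 3, 2, 2). L_avg = sum(p_i * l_i) = 19/113*3 + 21/113*2 + 20/113*3 + 26/113*2 + 27/113*2 = 265/113 = 2.3451

2.3451 bits


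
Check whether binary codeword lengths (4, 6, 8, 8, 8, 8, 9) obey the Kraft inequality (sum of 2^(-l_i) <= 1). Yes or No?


Kraft sum = sum(2^(-l_i)) = 0.0957, need <= 1. Result: satisfied (a binary prefix-free code with these lengths exists)

Yes


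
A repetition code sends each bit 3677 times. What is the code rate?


Rate = k/n = 1/3677

1/3677


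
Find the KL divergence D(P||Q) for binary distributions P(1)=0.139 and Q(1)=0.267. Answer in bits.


KL = p*log2(p/q) + (1-p)*log2((1-p)/(1-q)) = 0.139*log2(0.139/0.267) + 0.861*log2(0.861/0.733) = 0.069

0.069 bits


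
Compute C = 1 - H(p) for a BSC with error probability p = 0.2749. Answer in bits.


H(p) = -p*log2(p) - (1-p)*log2(1-p) = -0.2749*log2(0.2749) - 0.7251*log2(0.7251) = 0.512145 + 0.336264 = 0.8484. C = 1 - H(p) = 1 - 0.8484 = 0.1516

0.1516 bits


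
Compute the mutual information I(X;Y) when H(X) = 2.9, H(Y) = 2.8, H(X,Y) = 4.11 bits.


I(X;Y) = H(X) + H(Y) - H(X,Y) = 2.9 + 2.8 - 4.11 = 1.59

1.59 bits


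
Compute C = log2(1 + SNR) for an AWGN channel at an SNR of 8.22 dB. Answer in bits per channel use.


SNR_linear = 10^(8.22/10) = 6.6374; C = log2(1 + SNR_linear) = log2(1 + 6.6374) = 2.9331

2.9331 bits/channel use


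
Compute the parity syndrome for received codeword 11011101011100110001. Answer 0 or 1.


Syndrome = XOR of all bits = 1 XOR 1 XOR 0 XOR 1 XOR 1 XOR 1 XOR 0 XOR 1 XOR 0 XOR 1 XOR 1 XOR 1 XOR 0 XOR 0 XOR 1 XOR 1 XOR 0 XOR 0 XOR 0 XOR 1 = 0

0


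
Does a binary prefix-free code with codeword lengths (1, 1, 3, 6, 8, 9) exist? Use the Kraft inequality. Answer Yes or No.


Kraft sum = sum(2^(-l_i)) = 1.1465, need <= 1. Result: violated (a binary prefix-free code with these lengths cannot exist)

No


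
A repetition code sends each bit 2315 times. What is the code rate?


Rate = k/n = 1/2315

1/2315


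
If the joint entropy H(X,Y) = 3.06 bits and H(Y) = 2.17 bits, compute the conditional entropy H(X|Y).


H(X|Y) = H(X,Y) - H(Y) = 3.06 - 2.17 = 0.89

0.89 bits


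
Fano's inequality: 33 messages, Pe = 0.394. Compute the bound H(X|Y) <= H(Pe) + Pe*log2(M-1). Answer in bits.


H(Pe) = -Pe*log2(Pe) - (1-Pe)*log2(1-Pe) = -0.394*log2(0.394) - 0.606*log2(0.606) = 0.529431 + 0.437902 = 0.9673. Pe*log2(M-1) = 0.394*log2(32) = 1.970000. Bound = H(Pe) + Pe*log2(M-1) = 0.529431 + 0.437902 + 1.970000 = 2.9373

2.9373 bits


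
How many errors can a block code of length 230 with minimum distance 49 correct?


Correction capability = floor((d-1)/2) = floor((49-1)/2) = 24

24 errors


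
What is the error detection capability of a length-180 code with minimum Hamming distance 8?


Detection capability = d_min - 1 = 8 - 1 = 7

7 errors


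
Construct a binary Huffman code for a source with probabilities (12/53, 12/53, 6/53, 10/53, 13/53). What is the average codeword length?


Huffman construction (repeatedly merge the two least-probable nodes; each merge adds 1 bit to every symbol beneath it): 6/53 + 10/53 = 16/53; 12/53 + 12/53 = 24/53; 13/53 + 16/53 = 29/53; 24/53 + 29/53 = 1. Resulting codeword lengths (in the order the probabilities were given): (2, 2, 3, 3, 2). L_avg = sum(p_i * l_i) = 12/53*2 + 12/53*2 + 6/53*3 + 10/53*3 + 13/53*2 = 122/53 = 2.3019

2.3019 bits


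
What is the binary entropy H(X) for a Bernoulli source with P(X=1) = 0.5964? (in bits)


H = -p*log2(p) - (1-p)*log2(1-p). -0.5964*log2(0.5964) = 0.444704; -0.4036*log2(0.4036) = 0.528313. H = 0.444704 + 0.528313 = 0.973

0.973 bits


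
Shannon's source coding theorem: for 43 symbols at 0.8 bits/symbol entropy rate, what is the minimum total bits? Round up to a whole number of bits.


Minimum bits >= n * H = 43 * 0.8 = 34.4, rounded up to a whole number of bits = 35

35 bits


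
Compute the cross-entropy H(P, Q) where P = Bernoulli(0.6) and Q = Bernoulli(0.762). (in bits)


H(P,Q) = -p*log2(q) - (1-p)*log2(1-q). -0.6*log2(0.762) = 0.235282; -0.4*log2(0.238) = 0.828387. H(P,Q) = 0.235282 + 0.828387 = 1.0637

1.0637 bits


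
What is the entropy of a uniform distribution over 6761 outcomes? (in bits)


H = log2(n) = log2(6761) = 12.723

12.723 bits


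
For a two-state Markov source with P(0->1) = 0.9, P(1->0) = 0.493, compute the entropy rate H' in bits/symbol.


Stationary distribution: pi_0 = p10/(p01+p10) = 0.3539, pi_1 = 0.6461. Entropy rate H' = pi_0*H(p01) + pi_1*H(p10) = 0.3539*0.469 + 0.6461*0.9999 = 0.812

0.812 bits/symbol


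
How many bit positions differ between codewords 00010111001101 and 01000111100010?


Count differing positions: . ^ . ^ . . . . ^ . ^ ^ ^ ^ = 7 differences

7


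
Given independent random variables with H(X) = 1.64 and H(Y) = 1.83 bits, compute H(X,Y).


For independent variables, H(X,Y) = H(X) + H(Y) = 1.64 + 1.83 = 3.47

3.47 bits


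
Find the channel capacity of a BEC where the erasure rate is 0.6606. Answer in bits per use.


C = 1 - epsilon = 1 - 0.6606 = 0.3394

0.3394 bits


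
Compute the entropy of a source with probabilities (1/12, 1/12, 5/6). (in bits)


H = -sum(p_i * log2(p_i)). Terms: -(1/12)*log2(1/12) = 0.298747; -(1/12)*log2(1/12) = 0.298747; -(5/6)*log2(5/6) = 0.219195. H = 0.298747 + 0.298747 + 0.219195 = 0.8167

0.8167 bits


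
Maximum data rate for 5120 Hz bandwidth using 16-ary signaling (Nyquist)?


Rate = 2 * B * log2(M) = 2 * 5120 * 4.0 = 40960.0

40960.0 bps


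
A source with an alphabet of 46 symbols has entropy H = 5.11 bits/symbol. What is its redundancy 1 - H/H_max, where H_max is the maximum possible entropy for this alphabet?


H_max = log2(K) = log2(46) = 5.5236 bits/symbol. Redundancy = 1 - H/H_max = 1 - 5.11/5.5236 = 1 - 0.9251 = 0.0749

0.0749


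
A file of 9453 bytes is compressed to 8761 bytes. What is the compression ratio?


Ratio = original / compressed = 9453 / 8761 = 1.079

1.079


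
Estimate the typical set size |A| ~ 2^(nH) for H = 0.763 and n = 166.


log2|A_typical| = nH = 166 * 0.763 = 126.658, so |A_typical| ~ 2^126.658 = 1.342e+38

1.342e+38


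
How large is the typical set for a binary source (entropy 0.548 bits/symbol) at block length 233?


log2|A_typical| = nH = 233 * 0.548 = 127.684, so |A_typical| ~ 2^127.684 = 2.733e+38

2.733e+38


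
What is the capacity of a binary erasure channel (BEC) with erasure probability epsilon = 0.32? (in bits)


C = 1 - epsilon = 1 - 0.32 = 0.68

0.68 bits


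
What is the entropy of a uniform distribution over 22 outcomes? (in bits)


H = log2(n) = log2(22) = 4.4594

4.4594 bits


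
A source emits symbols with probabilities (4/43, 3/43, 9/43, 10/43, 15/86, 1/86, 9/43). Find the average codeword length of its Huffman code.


Huffman construction (repeatedly merge the two least-probable nodes; each merge adds 1 bit to every symbol beneath it): 1/86 + 3/43 = 7/86; 7/86 + 4/43 = 15/86; 15/86 + 15/86 = 15/43; 9/43 + 9/43 = 18/43; 10/43 + 15/43 = 25/43; 18/43 + 25/43 = 1. Resulting codeword lengths (in the order the probabilities were given): (4, 5, 2, 2, 3, 5, 2). L_avg = sum(p_i * l_i) = 4/43*4 + 3/43*5 + 9/43*2 + 10/43*2 + 15/86*3 + 1/86*5 + 9/43*2 = 112/43 = 2.6047

2.6047 bits


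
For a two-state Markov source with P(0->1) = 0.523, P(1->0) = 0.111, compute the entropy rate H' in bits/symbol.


Stationary distribution: pi_0 = p10/(p01+p10) = 0.1751, pi_1 = 0.8249. Entropy rate H' = pi_0*H(p01) + pi_1*H(p10) = 0.1751*0.9985 + 0.8249*0.5029 = 0.5897

0.5897 bits/symbol


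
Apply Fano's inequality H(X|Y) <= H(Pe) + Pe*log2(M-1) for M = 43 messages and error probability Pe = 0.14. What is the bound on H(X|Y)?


H(Pe) = -Pe*log2(Pe) - (1-Pe)*log2(1-Pe) = -0.14*log2(0.14) - 0.86*log2(0.86) = 0.397110 + 0.187129 = 0.5842. Pe*log2(M-1) = 0.14*log2(42) = 0.754924. Bound = H(Pe) + Pe*log2(M-1) = 0.397110 + 0.187129 + 0.754924 = 1.3392

1.3392 bits


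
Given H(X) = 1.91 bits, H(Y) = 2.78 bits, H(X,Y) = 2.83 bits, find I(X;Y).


I(X;Y) = H(X) + H(Y) - H(X,Y) = 1.91 + 2.78 - 2.83 = 1.86

1.86 bits


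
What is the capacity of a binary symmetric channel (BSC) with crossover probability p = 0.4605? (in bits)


H(p) = -p*log2(p) - (1-p)*log2(1-p) = -0.4605*log2(0.4605) - 0.5395*log2(0.5395) = 0.515174 + 0.480320 = 0.9955. C = 1 - H(p) = 1 - 0.9955 = 0.0045

0.0045 bits


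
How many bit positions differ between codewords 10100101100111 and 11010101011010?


Count differing positions: . ^ ^ ^ . . . . ^ ^ ^ ^ . ^ = 8 differences

8


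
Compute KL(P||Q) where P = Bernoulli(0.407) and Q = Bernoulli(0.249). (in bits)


KL = p*log2(p/q) + (1-p)*log2((1-p)/(1-q)) = 0.407*log2(0.407/0.249) + 0.593*log2(0.593/0.751) = 0.0864

0.0864 bits


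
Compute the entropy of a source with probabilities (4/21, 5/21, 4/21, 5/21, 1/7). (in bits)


H = -sum(p_i * log2(p_i)). Terms: -(4/21)*log2(4/21) = 0.455680; -(5/21)*log2(5/21) = 0.492950; -(4/21)*log2(4/21) = 0.455680; -(5/21)*log2(5/21) = 0.492950; -(1/7)*log2(1/7) = 0.401051. H = 0.455680 + 0.492950 + 0.455680 + 0.492950 + 0.401051 = 2.2983

2.2983 bits


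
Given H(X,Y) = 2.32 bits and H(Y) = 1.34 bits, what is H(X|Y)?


H(X|Y) = H(X,Y) - H(Y) = 2.32 - 1.34 = 0.98

0.98 bits


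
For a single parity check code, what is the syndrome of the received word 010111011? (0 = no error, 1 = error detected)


Syndrome = XOR of all bits = 0 XOR 1 XOR 0 XOR 1 XOR 1 XOR 1 XOR 0 XOR 1 XOR 1 = 0

0


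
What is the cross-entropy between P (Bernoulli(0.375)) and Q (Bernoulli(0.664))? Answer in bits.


H(P,Q) = -p*log2(q) - (1-p)*log2(1-q). -0.375*log2(0.664) = 0.221529; -0.625*log2(0.336) = 0.983417. H(P,Q) = 0.221529 + 0.983417 = 1.2049

1.2049 bits


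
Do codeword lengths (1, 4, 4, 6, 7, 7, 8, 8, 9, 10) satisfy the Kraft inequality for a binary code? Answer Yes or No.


Kraft sum = sum(2^(-l_i)) = 0.667, need <= 1. Result: satisfied (a binary prefix-free code with these lengths exists)

Yes


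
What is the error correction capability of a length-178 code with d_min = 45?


Correction capability = floor((d-1)/2) = floor((45-1)/2) = 22

22 errors


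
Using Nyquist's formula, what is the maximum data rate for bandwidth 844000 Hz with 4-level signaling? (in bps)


Rate = 2 * B * log2(M) = 2 * 844000 * 2.0 = 3376000.0

3376000.0 bps


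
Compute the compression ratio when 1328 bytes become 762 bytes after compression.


Ratio = original / compressed = 1328 / 762 = 1.7428

1.7428


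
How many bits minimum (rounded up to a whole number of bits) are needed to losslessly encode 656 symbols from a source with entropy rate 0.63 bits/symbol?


Minimum bits >= n * H = 656 * 0.63 = 413.28, rounded up to a whole number of bits = 414

414 bits


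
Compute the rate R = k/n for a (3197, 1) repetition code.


Rate = k/n = 1/3197

1/3197


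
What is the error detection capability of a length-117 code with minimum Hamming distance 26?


Detection capability = d_min - 1 = 26 - 1 = 25

25 errors
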